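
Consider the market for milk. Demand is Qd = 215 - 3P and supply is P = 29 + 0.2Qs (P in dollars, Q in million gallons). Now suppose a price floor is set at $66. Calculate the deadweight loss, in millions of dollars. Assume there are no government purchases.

Rearranging supply gives Qs = 5P - 145. Setting quantity demanded equal to quantity supplied, 215 - 3P = 5P - 145, gives P* = 45 and Q* = 80.
Since 66 > 45, the floor is binding.
At P = 66: Qd = 215 - 3·66 = 17 and Qs = 5·66 - 145 = 185.
Quantity traded falls to 17. At Q = 17 the demand price is (215 - 17)/3 = 66 and the supply price is (145 + 17)/5 = 32.4.
Deadweight loss = ½ · (66 - 32.4) · (80 - 17) = ½ · 33.6 · 63 = 1058.4.

1058.4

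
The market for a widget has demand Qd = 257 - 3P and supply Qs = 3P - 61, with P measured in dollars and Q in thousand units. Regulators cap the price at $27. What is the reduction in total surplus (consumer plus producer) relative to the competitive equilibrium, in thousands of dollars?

Equilibrium: 257 - 3P = 3P - 61, so 318 = 6P and P* = 53, Q* = 98.
The ceiling of 27 is below the equilibrium price 53, so it binds.
At P = 27: Qd = 257 - 3·27 = 176 and Qs = 3·27 - 61 = 20.
Quantity traded falls to 20. At Q = 20 the demand price is (257 - 20)/3 = 79 and the supply price is (61 + 20)/3 = 27.
Deadweight loss = ½ · (79 - 27) · (98 - 20) = ½ · 52 · 78 = 2028.

2028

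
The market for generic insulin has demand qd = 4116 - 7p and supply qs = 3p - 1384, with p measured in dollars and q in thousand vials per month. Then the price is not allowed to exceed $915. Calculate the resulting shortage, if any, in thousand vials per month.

In a free market, 4116 - 7p = 3p - 1384 gives the equilibrium p* = 550, q* = 266.
The ceiling of 915 is above the equilibrium price 550, so it is not binding; the market clears at p* = 550, q* = 266.
Since the control does not bind, there is no shortage.

0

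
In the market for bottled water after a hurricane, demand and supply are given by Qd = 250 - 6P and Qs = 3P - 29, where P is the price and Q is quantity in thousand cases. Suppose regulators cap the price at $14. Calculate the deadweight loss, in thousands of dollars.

650.25

Without the control the market clears where 250 - 6P = 3P - 29, i.e. P* = 31 and Q* = 64.
The ceiling of 14 is below the equilibrium price 31, so it binds.
At P = 14: Qd = 250 - 6·14 = 166 and Qs = 3·14 - 29 = 13.
Quantity traded falls to 13. At Q = 13 the demand price is (250 - 13)/6 = 39.5 and the supply price is (29 + 13)/3 = 14.
Deadweight loss = ½ · (39.5 - 14) · (64 - 13) = ½ · 25.5 · 51 = 650.25.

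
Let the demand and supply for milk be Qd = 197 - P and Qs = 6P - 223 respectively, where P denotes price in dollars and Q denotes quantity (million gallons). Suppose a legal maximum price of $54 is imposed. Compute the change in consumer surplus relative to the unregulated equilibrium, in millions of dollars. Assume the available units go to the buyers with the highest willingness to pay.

-42

Equilibrium: 197 - P = 6P - 223, so 420 = 7P and P* = 60, Q* = 137.
Since 54 < 60, the ceiling is binding.
At P = 54: Qd = 197 - 54 = 143 and Qs = 6·54 - 223 = 101.
Consumer surplus without the control is ½ · (197 - 60) · 137 = 9384.5.
With the ceiling, 101 units are sold at 54 (assume they go to the highest-value buyers). The demand price at Q = 101 is 96, so CS = ½ · [(197 - 54) + (96 - 54)] · 101 = 9342.5.
Change in consumer surplus = 9342.5 - 9384.5 = -42.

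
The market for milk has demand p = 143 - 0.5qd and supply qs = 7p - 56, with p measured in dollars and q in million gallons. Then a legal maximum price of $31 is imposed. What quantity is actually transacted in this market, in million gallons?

Rearranging demand gives qd = 286 - 2p. In a free market, 286 - 2p = 7p - 56 gives the equilibrium p* = 38, q* = 210.
Since 31 < 38, the ceiling is binding.
At p = 31: qd = 286 - 2·31 = 224 and qs = 7·31 - 56 = 161.
The quantity actually transacted is the short side, supply: 161.

161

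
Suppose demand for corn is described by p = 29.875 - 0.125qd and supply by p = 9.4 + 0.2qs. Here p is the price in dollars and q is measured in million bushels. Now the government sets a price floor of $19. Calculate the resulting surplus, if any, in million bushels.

0

Rearranging demand gives qd = 239 - 8p; rearranging supply gives qs = 5p - 47. In a free market, 239 - 8p = 5p - 47 gives the equilibrium p* = 22, q* = 63.
The floor of 19 is below the equilibrium price 22, so it is not binding; the market clears at p* = 22, q* = 63.
Since the control does not bind, there is no surplus.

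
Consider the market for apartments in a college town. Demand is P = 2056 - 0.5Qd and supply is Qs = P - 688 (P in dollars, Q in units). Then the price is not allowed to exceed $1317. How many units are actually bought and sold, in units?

Rearranging demand gives Qd = 4112 - 2P. Equilibrium: 4112 - 2P = P - 688, so 4800 = 3P and P* = 1600, Q* = 912.
The ceiling of 1317 is below the equilibrium price 1600, so it binds.
At P = 1317: Qd = 4112 - 2·1317 = 1478 and Qs = 1317 - 688 = 629.
The quantity actually transacted is the short side, supply: 629.

629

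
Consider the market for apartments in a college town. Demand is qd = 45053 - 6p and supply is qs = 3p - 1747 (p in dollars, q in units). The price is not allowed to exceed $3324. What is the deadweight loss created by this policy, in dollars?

Setting quantity demanded equal to quantity supplied, 45053 - 6p = 3p - 1747, gives p* = 5200 and q* = 13853.
Since 3324 < 5200, the ceiling is binding.
At p = 3324: qd = 45053 - 6·3324 = 25109 and qs = 3·3324 - 1747 = 8225.
Quantity traded falls to 8225. At q = 8225 the demand price is (45053 - 8225)/6 = 6138 and the supply price is (1747 + 8225)/3 = 3324.
Deadweight loss = ½ · (6138 - 3324) · (13853 - 8225) = ½ · 2814 · 5628 = 7918596.

7918596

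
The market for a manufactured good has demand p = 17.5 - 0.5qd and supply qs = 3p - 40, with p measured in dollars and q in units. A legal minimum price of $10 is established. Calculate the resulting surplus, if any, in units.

0

Rearranging demand gives qd = 35 - 2p. In a free market, 35 - 2p = 3p - 40 gives the equilibrium p* = 15, q* = 5.
The floor of 10 is below the equilibrium price 15, so it is not binding; the market clears at p* = 15, q* = 5.
Since the control does not bind, there is no surplus.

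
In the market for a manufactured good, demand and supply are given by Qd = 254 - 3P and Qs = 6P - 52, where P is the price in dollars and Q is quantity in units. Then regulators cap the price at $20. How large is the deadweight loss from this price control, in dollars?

Without the control the market clears where 254 - 3P = 6P - 52, i.e. P* = 34 and Q* = 152.
The ceiling of 20 is below the equilibrium price 34, so it binds.
At P = 20: Qd = 254 - 3·20 = 194 and Qs = 6·20 - 52 = 68.
Quantity traded falls to 68. At Q = 68 the demand price is (254 - 68)/3 = 62 and the supply price is (52 + 68)/6 = 20.
Deadweight loss = ½ · (62 - 20) · (152 - 68) = ½ · 42 · 84 = 1764.

1764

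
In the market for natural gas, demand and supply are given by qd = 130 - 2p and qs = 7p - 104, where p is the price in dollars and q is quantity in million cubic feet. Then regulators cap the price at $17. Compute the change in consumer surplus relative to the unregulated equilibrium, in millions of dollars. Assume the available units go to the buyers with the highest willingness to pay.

-857.25

Equilibrium: 130 - 2p = 7p - 104, so 234 = 9p and p* = 26, q* = 78.
The ceiling of 17 is below the equilibrium price 26, so it binds.
At p = 17: qd = 130 - 2·17 = 96 and qs = 7·17 - 104 = 15.
Consumer surplus without the control is ½ · (65 - 26) · 78 = 1521.
With the ceiling, 15 units are sold at 17 (assume they go to the highest-value buyers). The demand price at q = 15 is 57.5, so CS = ½ · [(65 - 17) + (57.5 - 17)] · 15 = 663.75.
Change in consumer surplus = 663.75 - 1521 = -857.25.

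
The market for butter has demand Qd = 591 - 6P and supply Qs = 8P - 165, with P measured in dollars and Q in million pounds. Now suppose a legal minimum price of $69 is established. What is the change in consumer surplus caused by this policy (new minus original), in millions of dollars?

-3330

Setting quantity demanded equal to quantity supplied, 591 - 6P = 8P - 165, gives P* = 54 and Q* = 267.
Because the floor (69) lies above the market-clearing price, it is binding.
At P = 69: Qd = 591 - 6·69 = 177 and Qs = 8·69 - 165 = 387.
Consumer surplus without the control is ½ · (98.5 - 54) · 267 = 5940.75.
With the floor, consumers buy 177 units at 69, so CS = ½ · (98.5 - 69) · 177 = 2610.75.
Change in consumer surplus = 2610.75 - 5940.75 = -3330.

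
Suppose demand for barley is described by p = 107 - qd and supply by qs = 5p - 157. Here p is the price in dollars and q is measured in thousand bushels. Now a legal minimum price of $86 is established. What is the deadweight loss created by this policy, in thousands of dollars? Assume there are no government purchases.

Rearranging demand gives qd = 107 - p. In a free market, 107 - p = 5p - 157 gives the equilibrium p* = 44, q* = 63.
Since 86 > 44, the floor is binding.
At p = 86: qd = 107 - 86 = 21 and qs = 5·86 - 157 = 273.
Quantity traded falls to 21. At q = 21 the demand price is 107 - 21 = 86 and the supply price is (157 + 21)/5 = 35.6.
Deadweight loss = ½ · (86 - 35.6) · (63 - 21) = ½ · 50.4 · 42 = 1058.4.

1058.4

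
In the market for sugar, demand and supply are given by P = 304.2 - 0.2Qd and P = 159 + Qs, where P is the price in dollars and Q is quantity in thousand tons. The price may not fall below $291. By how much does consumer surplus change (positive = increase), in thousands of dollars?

-1028.5

Rearranging demand gives Qd = 1521 - 5P; rearranging supply gives Qs = P - 159. Without the control the market clears where 1521 - 5P = P - 159, i.e. P* = 280 and Q* = 121.
Since 291 > 280, the floor is binding.
At P = 291: Qd = 1521 - 5·291 = 66 and Qs = 291 - 159 = 132.
Consumer surplus without the control is ½ · (304.2 - 280) · 121 = 1464.1.
With the floor, consumers buy 66 units at 291, so CS = ½ · (304.2 - 291) · 66 = 435.6.
Change in consumer surplus = 435.6 - 1464.1 = -1028.5.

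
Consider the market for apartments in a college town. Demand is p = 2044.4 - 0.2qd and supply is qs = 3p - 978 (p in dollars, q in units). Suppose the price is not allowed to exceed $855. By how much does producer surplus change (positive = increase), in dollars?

Rearranging demand gives qd = 10222 - 5p. Without the control the market clears where 10222 - 5p = 3p - 978, i.e. p* = 1400 and q* = 3222.
Since 855 < 1400, the ceiling is binding.
At p = 855: qd = 10222 - 5·855 = 5947 and qs = 3·855 - 978 = 1587.
Producer surplus without the control is ½ · (1400 - 326) · 3222 = 1730214.
With the ceiling, producers sell 1587 units at 855, so PS = ½ · (855 - 326) · 1587 = 419761.5.
Change in producer surplus = 419761.5 - 1730214 = -1310452.5.

-1310452.5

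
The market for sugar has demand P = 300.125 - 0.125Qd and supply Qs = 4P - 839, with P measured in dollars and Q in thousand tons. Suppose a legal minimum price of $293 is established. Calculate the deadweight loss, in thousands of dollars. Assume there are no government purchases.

6348

Rearranging demand gives Qd = 2401 - 8P. Without the control the market clears where 2401 - 8P = 4P - 839, i.e. P* = 270 and Q* = 241.
Because the floor (293) lies above the market-clearing price, it is binding.
At P = 293: Qd = 2401 - 8·293 = 57 and Qs = 4·293 - 839 = 333.
Quantity traded falls to 57. At Q = 57 the demand price is (2401 - 57)/8 = 293 and the supply price is (839 + 57)/4 = 224.
Deadweight loss = ½ · (293 - 224) · (241 - 57) = ½ · 69 · 184 = 6348.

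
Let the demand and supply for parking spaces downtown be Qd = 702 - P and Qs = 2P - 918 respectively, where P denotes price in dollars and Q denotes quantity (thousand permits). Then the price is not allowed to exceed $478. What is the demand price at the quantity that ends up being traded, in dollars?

664

Setting quantity demanded equal to quantity supplied, 702 - P = 2P - 918, gives P* = 540 and Q* = 162.
Since 478 < 540, the ceiling is binding.
At P = 478: Qd = 702 - 478 = 224 and Qs = 2·478 - 918 = 38.
Only 38 units reach the market. On the demand curve, the marginal buyer's willingness to pay at Q = 38 is (702 - 38) = 664.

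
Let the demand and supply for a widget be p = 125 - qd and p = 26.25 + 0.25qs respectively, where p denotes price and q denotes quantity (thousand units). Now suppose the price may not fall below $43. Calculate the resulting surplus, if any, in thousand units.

0

Rearranging demand gives qd = 125 - p; rearranging supply gives qs = 4p - 105. Equilibrium: 125 - p = 4p - 105, so 230 = 5p and p* = 46, q* = 79.
Since 43 is below p* = 46, the floor does not bind and the free-market outcome prevails.
Since the control does not bind, there is no surplus.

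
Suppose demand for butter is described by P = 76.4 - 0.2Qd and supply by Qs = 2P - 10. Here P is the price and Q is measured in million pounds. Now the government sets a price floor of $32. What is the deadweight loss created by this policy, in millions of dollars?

0

Rearranging demand gives Qd = 382 - 5P. Without the control the market clears where 382 - 5P = 2P - 10, i.e. P* = 56 and Q* = 102.
The floor of 32 is below the equilibrium price 56, so it is not binding; the market clears at P* = 56, Q* = 102.
Since the control does not bind, no trades are prevented and deadweight loss is zero.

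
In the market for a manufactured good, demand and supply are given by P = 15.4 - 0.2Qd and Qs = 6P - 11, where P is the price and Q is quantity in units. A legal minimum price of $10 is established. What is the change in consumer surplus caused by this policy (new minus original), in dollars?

Rearranging demand gives Qd = 77 - 5P. In a free market, 77 - 5P = 6P - 11 gives the equilibrium P* = 8, Q* = 37.
Because the floor (10) lies above the market-clearing price, it is binding.
At P = 10: Qd = 77 - 5·10 = 27 and Qs = 6·10 - 11 = 49.
Consumer surplus without the control is ½ · (15.4 - 8) · 37 = 136.9.
With the floor, consumers buy 27 units at 10, so CS = ½ · (15.4 - 10) · 27 = 72.9.
Change in consumer surplus = 72.9 - 136.9 = -64.

-64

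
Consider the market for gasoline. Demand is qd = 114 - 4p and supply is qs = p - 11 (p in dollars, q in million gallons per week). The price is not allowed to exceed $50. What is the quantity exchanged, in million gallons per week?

Equilibrium: 114 - 4p = p - 11, so 125 = 5p and p* = 25, q* = 14.
The ceiling of 50 is above the equilibrium price 25, so it is not binding; the market clears at p* = 25, q* = 14.

14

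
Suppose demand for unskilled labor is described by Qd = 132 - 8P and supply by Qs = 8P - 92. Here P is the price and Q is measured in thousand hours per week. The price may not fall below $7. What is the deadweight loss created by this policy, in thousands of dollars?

Without the control the market clears where 132 - 8P = 8P - 92, i.e. P* = 14 and Q* = 20.
The floor of 7 is below the equilibrium price 14, so it is not binding; the market clears at P* = 14, Q* = 20.
Since the control does not bind, no trades are prevented and deadweight loss is zero.

0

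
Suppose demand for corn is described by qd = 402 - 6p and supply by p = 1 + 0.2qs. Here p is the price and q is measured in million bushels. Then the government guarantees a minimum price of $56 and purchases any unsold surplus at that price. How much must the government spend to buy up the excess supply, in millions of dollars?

11704

Rearranging supply gives qs = 5p - 5. Without the control the market clears where 402 - 6p = 5p - 5, i.e. p* = 37 and q* = 180.
Because the floor (56) lies above the market-clearing price, it is binding.
At p = 56: qd = 402 - 6·56 = 66 and qs = 5·56 - 5 = 275.
Surplus = qs - qd = 209.
Government expenditure = surplus × support price = 209 × 56 = 11704.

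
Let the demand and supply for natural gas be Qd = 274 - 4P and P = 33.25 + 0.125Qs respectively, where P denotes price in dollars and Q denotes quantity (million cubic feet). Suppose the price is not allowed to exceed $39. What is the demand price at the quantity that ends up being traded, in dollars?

Rearranging supply gives Qs = 8P - 266. In a free market, 274 - 4P = 8P - 266 gives the equilibrium P* = 45, Q* = 94.
Because the ceiling (39) lies below the market-clearing price, it is binding.
At P = 39: Qd = 274 - 4·39 = 118 and Qs = 8·39 - 266 = 46.
Only 46 units reach the market. On the demand curve, the marginal buyer's willingness to pay at Q = 46 is (274 - 46)/4 = 57.

57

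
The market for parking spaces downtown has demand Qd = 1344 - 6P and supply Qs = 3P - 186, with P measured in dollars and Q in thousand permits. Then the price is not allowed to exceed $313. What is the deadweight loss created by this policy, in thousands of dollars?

Without the control the market clears where 1344 - 6P = 3P - 186, i.e. P* = 170 and Q* = 324.
Since 313 is above P* = 170, the ceiling does not bind and the free-market outcome prevails.
Since the control does not bind, no trades are prevented and deadweight loss is zero.

0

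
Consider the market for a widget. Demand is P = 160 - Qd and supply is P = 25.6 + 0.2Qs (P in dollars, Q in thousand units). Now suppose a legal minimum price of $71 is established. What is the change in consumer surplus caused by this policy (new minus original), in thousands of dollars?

Rearranging demand gives Qd = 160 - P; rearranging supply gives Qs = 5P - 128. Without the control the market clears where 160 - P = 5P - 128, i.e. P* = 48 and Q* = 112.
Because the floor (71) lies above the market-clearing price, it is binding.
At P = 71: Qd = 160 - 71 = 89 and Qs = 5·71 - 128 = 227.
Consumer surplus without the control is ½ · (160 - 48) · 112 = 6272.
With the floor, consumers buy 89 units at 71, so CS = ½ · (160 - 71) · 89 = 3960.5.
Change in consumer surplus = 3960.5 - 6272 = -2311.5.

-2311.5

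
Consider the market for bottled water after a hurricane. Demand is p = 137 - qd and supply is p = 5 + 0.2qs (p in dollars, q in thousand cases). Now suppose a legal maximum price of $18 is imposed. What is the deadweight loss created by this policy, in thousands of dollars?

1215

Rearranging demand gives qd = 137 - p; rearranging supply gives qs = 5p - 25. In a free market, 137 - p = 5p - 25 gives the equilibrium p* = 27, q* = 110.
Since 18 < 27, the ceiling is binding.
At p = 18: qd = 137 - 18 = 119 and qs = 5·18 - 25 = 65.
Quantity traded falls to 65. At q = 65 the demand price is 137 - 65 = 72 and the supply price is (25 + 65)/5 = 18.
Deadweight loss = ½ · (72 - 18) · (110 - 65) = ½ · 54 · 45 = 1215.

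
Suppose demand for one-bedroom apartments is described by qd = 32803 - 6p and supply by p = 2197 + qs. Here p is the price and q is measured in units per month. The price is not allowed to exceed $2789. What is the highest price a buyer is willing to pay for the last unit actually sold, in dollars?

Rearranging supply gives qs = p - 2197. Without the control the market clears where 32803 - 6p = p - 2197, i.e. p* = 5000 and q* = 2803.
Because the ceiling (2789) lies below the market-clearing price, it is binding.
At p = 2789: qd = 32803 - 6·2789 = 16069 and qs = 2789 - 2197 = 592.
Only 592 units reach the market. On the demand curve, the marginal buyer's willingness to pay at q = 592 is (32803 - 592)/6 = 5368.5.

5368.5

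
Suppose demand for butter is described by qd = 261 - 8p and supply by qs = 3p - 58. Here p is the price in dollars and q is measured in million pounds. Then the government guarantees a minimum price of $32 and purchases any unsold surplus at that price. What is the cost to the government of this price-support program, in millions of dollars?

1056

Setting quantity demanded equal to quantity supplied, 261 - 8p = 3p - 58, gives p* = 29 and q* = 29.
Because the floor (32) lies above the market-clearing price, it is binding.
At p = 32: qd = 261 - 8·32 = 5 and qs = 3·32 - 58 = 38.
Surplus = qs - qd = 33.
Government expenditure = surplus × support price = 33 × 32 = 1056.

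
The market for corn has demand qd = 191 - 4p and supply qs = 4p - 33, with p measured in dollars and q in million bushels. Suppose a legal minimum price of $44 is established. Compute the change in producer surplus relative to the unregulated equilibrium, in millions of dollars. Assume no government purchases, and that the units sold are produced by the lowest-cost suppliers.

-272

In a free market, 191 - 4p = 4p - 33 gives the equilibrium p* = 28, q* = 79.
Because the floor (44) lies above the market-clearing price, it is binding.
At p = 44: qd = 191 - 4·44 = 15 and qs = 4·44 - 33 = 143.
Producer surplus without the control is ½ · (28 - 8.25) · 79 = 780.125.
With the floor, 15 units are sold at 44. The supply price at q = 15 is 12, so PS = ½ · [(44 - 8.25) + (44 - 12)] · 15 = 508.125.
Change in producer surplus = 508.125 - 780.125 = -272.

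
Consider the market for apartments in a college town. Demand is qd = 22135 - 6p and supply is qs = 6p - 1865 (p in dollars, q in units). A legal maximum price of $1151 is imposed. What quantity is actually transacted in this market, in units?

5041

In a free market, 22135 - 6p = 6p - 1865 gives the equilibrium p* = 2000, q* = 10135.
The ceiling of 1151 is below the equilibrium price 2000, so it binds.
At p = 1151: qd = 22135 - 6·1151 = 15229 and qs = 6·1151 - 1865 = 5041.
The quantity actually transacted is the short side, supply: 5041.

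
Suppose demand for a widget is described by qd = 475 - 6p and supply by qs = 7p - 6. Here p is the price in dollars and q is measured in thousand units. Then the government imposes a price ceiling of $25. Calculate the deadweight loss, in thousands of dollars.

Without the control the market clears where 475 - 6p = 7p - 6, i.e. p* = 37 and q* = 253.
Because the ceiling (25) lies below the market-clearing price, it is binding.
At p = 25: qd = 475 - 6·25 = 325 and qs = 7·25 - 6 = 169.
Quantity traded falls to 169. At q = 169 the demand price is (475 - 169)/6 = 51 and the supply price is (6 + 169)/7 = 25.
Deadweight loss = ½ · (51 - 25) · (253 - 169) = ½ · 26 · 84 = 1092.

1092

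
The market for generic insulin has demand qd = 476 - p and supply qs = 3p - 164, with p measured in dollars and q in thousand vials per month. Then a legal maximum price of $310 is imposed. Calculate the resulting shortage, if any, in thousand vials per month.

Equilibrium: 476 - p = 3p - 164, so 640 = 4p and p* = 160, q* = 316.
Since 310 is above p* = 160, the ceiling does not bind and the free-market outcome prevails.
Since the control does not bind, there is no shortage.

0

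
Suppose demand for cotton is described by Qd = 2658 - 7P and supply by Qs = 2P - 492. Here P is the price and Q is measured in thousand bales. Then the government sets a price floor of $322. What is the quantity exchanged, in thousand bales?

208

Without the control the market clears where 2658 - 7P = 2P - 492, i.e. P* = 350 and Q* = 208.
Since 322 is below P* = 350, the floor does not bind and the free-market outcome prevails.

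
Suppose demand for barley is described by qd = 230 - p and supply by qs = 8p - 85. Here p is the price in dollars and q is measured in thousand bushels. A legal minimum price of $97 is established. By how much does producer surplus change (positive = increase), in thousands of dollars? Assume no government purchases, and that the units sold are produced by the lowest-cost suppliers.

8005.75

In a free market, 230 - p = 8p - 85 gives the equilibrium p* = 35, q* = 195.
The floor of 97 is above the equilibrium price 35, so it binds.
At p = 97: qd = 230 - 97 = 133 and qs = 8·97 - 85 = 691.
Producer surplus without the control is ½ · (35 - 10.625) · 195 = 2376.5625.
With the floor, 133 units are sold at 97. The supply price at q = 133 is 27.25, so PS = ½ · [(97 - 10.625) + (97 - 27.25)] · 133 = 10382.3125.
Change in producer surplus = 10382.3125 - 2376.5625 = 8005.75.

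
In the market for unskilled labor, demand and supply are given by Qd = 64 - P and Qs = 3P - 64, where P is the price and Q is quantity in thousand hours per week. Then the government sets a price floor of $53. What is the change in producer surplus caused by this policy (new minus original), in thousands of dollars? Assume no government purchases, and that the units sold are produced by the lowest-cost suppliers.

157.5

In a free market, 64 - P = 3P - 64 gives the equilibrium P* = 32, Q* = 32.
Since 53 > 32, the floor is binding.
At P = 53: Qd = 64 - 53 = 11 and Qs = 3·53 - 64 = 95.
Producer surplus without the control is ½ · (32 - 64/3) · 32 = 512/3.
With the floor, 11 units are sold at 53. The supply price at Q = 11 is 25, so PS = ½ · [(53 - 64/3) + (53 - 25)] · 11 = 1969/6.
Change in producer surplus = 1969/6 - 512/3 = 157.5.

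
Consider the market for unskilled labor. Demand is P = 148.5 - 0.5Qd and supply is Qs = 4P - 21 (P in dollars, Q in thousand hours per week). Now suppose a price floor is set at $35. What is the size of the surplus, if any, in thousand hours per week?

Rearranging demand gives Qd = 297 - 2P. Without the control the market clears where 297 - 2P = 4P - 21, i.e. P* = 53 and Q* = 191.
The floor of 35 is below the equilibrium price 53, so it is not binding; the market clears at P* = 53, Q* = 191.
Since the control does not bind, there is no surplus.

0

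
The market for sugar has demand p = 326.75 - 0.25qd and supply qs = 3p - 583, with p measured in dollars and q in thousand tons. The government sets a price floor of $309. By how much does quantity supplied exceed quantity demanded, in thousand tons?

273

Rearranging demand gives qd = 1307 - 4p. In a free market, 1307 - 4p = 3p - 583 gives the equilibrium p* = 270, q* = 227.
Since 309 > 270, the floor is binding.
At p = 309: qd = 1307 - 4·309 = 71 and qs = 3·309 - 583 = 344.
Surplus = qs - qd = 344 - 71 = 273.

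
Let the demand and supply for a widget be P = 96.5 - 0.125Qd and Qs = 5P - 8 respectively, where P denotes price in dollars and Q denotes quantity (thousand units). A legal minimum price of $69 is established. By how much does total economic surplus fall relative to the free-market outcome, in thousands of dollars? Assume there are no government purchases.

Rearranging demand gives Qd = 772 - 8P. Setting quantity demanded equal to quantity supplied, 772 - 8P = 5P - 8, gives P* = 60 and Q* = 292.
Since 69 > 60, the floor is binding.
At P = 69: Qd = 772 - 8·69 = 220 and Qs = 5·69 - 8 = 337.
Quantity traded falls to 220. At Q = 220 the demand price is (772 - 220)/8 = 69 and the supply price is (8 + 220)/5 = 45.6.
Deadweight loss = ½ · (69 - 45.6) · (292 - 220) = ½ · 23.4 · 72 = 842.4.

842.4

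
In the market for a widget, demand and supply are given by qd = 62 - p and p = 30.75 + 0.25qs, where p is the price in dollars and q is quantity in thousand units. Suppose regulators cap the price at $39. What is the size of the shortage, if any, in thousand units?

0

Rearranging supply gives qs = 4p - 123. Equilibrium: 62 - p = 4p - 123, so 185 = 5p and p* = 37, q* = 25.
The ceiling of 39 is above the equilibrium price 37, so it is not binding; the market clears at p* = 37, q* = 25.
Since the control does not bind, there is no shortage.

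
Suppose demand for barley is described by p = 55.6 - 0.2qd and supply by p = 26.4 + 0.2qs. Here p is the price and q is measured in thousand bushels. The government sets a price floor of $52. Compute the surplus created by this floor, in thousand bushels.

Rearranging demand gives qd = 278 - 5p; rearranging supply gives qs = 5p - 132. In a free market, 278 - 5p = 5p - 132 gives the equilibrium p* = 41, q* = 73.
The floor of 52 is above the equilibrium price 41, so it binds.
At p = 52: qd = 278 - 5·52 = 18 and qs = 5·52 - 132 = 128.
Surplus = qs - qd = 128 - 18 = 110.

110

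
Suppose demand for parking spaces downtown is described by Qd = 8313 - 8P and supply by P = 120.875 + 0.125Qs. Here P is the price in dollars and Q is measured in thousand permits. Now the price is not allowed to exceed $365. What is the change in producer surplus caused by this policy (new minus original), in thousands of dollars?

Rearranging supply gives Qs = 8P - 967. Equilibrium: 8313 - 8P = 8P - 967, so 9280 = 16P and P* = 580, Q* = 3673.
Because the ceiling (365) lies below the market-clearing price, it is binding.
At P = 365: Qd = 8313 - 8·365 = 5393 and Qs = 8·365 - 967 = 1953.
Producer surplus without the control is ½ · (580 - 120.875) · 3673 = 843183.0625.
With the ceiling, producers sell 1953 units at 365, so PS = ½ · (365 - 120.875) · 1953 = 238388.0625.
Change in producer surplus = 238388.0625 - 843183.0625 = -604795.

-604795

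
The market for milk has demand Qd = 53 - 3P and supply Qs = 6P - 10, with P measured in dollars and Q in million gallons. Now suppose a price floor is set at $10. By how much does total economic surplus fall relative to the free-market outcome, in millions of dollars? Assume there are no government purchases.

In a free market, 53 - 3P = 6P - 10 gives the equilibrium P* = 7, Q* = 32.
The floor of 10 is above the equilibrium price 7, so it binds.
At P = 10: Qd = 53 - 3·10 = 23 and Qs = 6·10 - 10 = 50.
Quantity traded falls to 23. At Q = 23 the demand price is (53 - 23)/3 = 10 and the supply price is (10 + 23)/6 = 5.5.
Deadweight loss = ½ · (10 - 5.5) · (32 - 23) = ½ · 4.5 · 9 = 20.25.

20.25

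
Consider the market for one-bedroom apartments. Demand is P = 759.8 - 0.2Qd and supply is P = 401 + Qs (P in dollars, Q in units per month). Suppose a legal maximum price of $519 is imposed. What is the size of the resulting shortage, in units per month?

Rearranging demand gives Qd = 3799 - 5P; rearranging supply gives Qs = P - 401. In a free market, 3799 - 5P = P - 401 gives the equilibrium P* = 700, Q* = 299.
Because the ceiling (519) lies below the market-clearing price, it is binding.
At P = 519: Qd = 3799 - 5·519 = 1204 and Qs = 519 - 401 = 118.
Shortage = Qd - Qs = 1204 - 118 = 1086.

1086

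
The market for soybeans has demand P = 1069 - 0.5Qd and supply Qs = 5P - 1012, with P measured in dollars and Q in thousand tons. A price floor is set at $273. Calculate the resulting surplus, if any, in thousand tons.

0

Rearranging demand gives Qd = 2138 - 2P. In a free market, 2138 - 2P = 5P - 1012 gives the equilibrium P* = 450, Q* = 1238.
Since 273 is below P* = 450, the floor does not bind and the free-market outcome prevails.
Since the control does not bind, there is no surplus.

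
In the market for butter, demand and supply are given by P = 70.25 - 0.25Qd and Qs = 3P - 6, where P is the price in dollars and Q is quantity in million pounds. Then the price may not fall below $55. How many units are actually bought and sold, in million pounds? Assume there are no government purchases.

Rearranging demand gives Qd = 281 - 4P. Without the control the market clears where 281 - 4P = 3P - 6, i.e. P* = 41 and Q* = 117.
Since 55 > 41, the floor is binding.
At P = 55: Qd = 281 - 4·55 = 61 and Qs = 3·55 - 6 = 159.
The quantity actually transacted is the short side, demand: 61.

61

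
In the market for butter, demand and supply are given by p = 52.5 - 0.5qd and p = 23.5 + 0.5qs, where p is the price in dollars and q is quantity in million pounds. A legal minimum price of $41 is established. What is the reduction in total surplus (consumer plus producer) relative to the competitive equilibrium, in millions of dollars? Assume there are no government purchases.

Rearranging demand gives qd = 105 - 2p; rearranging supply gives qs = 2p - 47. Equilibrium: 105 - 2p = 2p - 47, so 152 = 4p and p* = 38, q* = 29.
Since 41 > 38, the floor is binding.
At p = 41: qd = 105 - 2·41 = 23 and qs = 2·41 - 47 = 35.
Quantity traded falls to 23. At q = 23 the demand price is (105 - 23)/2 = 41 and the supply price is (47 + 23)/2 = 35.
Deadweight loss = ½ · (41 - 35) · (29 - 23) = ½ · 6 · 6 = 18.

18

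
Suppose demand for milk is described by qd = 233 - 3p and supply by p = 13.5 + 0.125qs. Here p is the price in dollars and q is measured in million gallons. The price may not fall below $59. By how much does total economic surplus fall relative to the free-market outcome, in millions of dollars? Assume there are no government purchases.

1617

Rearranging supply gives qs = 8p - 108. Setting quantity demanded equal to quantity supplied, 233 - 3p = 8p - 108, gives p* = 31 and q* = 140.
Since 59 > 31, the floor is binding.
At p = 59: qd = 233 - 3·59 = 56 and qs = 8·59 - 108 = 364.
Quantity traded falls to 56. At q = 56 the demand price is (233 - 56)/3 = 59 and the supply price is (108 + 56)/8 = 20.5.
Deadweight loss = ½ · (59 - 20.5) · (140 - 56) = ½ · 38.5 · 84 = 1617.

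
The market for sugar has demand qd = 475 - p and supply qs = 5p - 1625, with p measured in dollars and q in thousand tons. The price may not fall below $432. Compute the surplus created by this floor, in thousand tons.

Setting quantity demanded equal to quantity supplied, 475 - p = 5p - 1625, gives p* = 350 and q* = 125.
Since 432 > 350, the floor is binding.
At p = 432: qd = 475 - 432 = 43 and qs = 5·432 - 1625 = 535.
Surplus = qs - qd = 535 - 43 = 492.

492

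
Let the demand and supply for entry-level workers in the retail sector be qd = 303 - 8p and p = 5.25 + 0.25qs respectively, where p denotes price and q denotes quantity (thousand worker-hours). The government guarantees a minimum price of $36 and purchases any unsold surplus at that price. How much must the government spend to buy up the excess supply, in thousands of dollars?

3888

Rearranging supply gives qs = 4p - 21. Without the control the market clears where 303 - 8p = 4p - 21, i.e. p* = 27 and q* = 87.
Since 36 > 27, the floor is binding.
At p = 36: qd = 303 - 8·36 = 15 and qs = 4·36 - 21 = 123.
Surplus = qs - qd = 108.
Government expenditure = surplus × support price = 108 × 36 = 3888.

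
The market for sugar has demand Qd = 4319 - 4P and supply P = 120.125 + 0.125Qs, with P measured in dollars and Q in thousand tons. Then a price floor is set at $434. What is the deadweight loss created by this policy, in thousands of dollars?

0

Rearranging supply gives Qs = 8P - 961. Equilibrium: 4319 - 4P = 8P - 961, so 5280 = 12P and P* = 440, Q* = 2559.
Since 434 is below P* = 440, the floor does not bind and the free-market outcome prevails.
Since the control does not bind, no trades are prevented and deadweight loss is zero.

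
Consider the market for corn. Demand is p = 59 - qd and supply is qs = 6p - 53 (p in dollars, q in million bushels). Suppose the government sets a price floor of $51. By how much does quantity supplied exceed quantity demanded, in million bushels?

245

Rearranging demand gives qd = 59 - p. In a free market, 59 - p = 6p - 53 gives the equilibrium p* = 16, q* = 43.
Because the floor (51) lies above the market-clearing price, it is binding.
At p = 51: qd = 59 - 51 = 8 and qs = 6·51 - 53 = 253.
Surplus = qs - qd = 253 - 8 = 245.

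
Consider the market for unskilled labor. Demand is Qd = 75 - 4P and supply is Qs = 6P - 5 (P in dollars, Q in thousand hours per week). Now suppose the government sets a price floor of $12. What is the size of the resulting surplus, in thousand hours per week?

40

Setting quantity demanded equal to quantity supplied, 75 - 4P = 6P - 5, gives P* = 8 and Q* = 43.
Since 12 > 8, the floor is binding.
At P = 12: Qd = 75 - 4·12 = 27 and Qs = 6·12 - 5 = 67.
Surplus = Qs - Qd = 67 - 27 = 40.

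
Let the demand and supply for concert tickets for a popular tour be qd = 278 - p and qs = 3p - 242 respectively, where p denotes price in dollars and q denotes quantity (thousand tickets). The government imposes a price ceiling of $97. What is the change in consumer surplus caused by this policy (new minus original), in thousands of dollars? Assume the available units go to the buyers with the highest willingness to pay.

In a free market, 278 - p = 3p - 242 gives the equilibrium p* = 130, q* = 148.
Since 97 < 130, the ceiling is binding.
At p = 97: qd = 278 - 97 = 181 and qs = 3·97 - 242 = 49.
Consumer surplus without the control is ½ · (278 - 130) · 148 = 10952.
With the ceiling, 49 units are sold at 97 (assume they go to the highest-value buyers). The demand price at q = 49 is 229, so CS = ½ · [(278 - 97) + (229 - 97)] · 49 = 7668.5.
Change in consumer surplus = 7668.5 - 10952 = -3283.5.

-3283.5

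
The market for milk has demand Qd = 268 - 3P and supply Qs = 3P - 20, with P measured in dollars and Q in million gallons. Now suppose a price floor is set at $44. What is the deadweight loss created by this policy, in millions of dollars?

Equilibrium: 268 - 3P = 3P - 20, so 288 = 6P and P* = 48, Q* = 124.
The floor of 44 is below the equilibrium price 48, so it is not binding; the market clears at P* = 48, Q* = 124.
Since the control does not bind, no trades are prevented and deadweight loss is zero.

0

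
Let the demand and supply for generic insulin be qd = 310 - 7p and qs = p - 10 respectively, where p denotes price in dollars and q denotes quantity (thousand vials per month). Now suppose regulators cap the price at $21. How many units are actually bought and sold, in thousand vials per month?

In a free market, 310 - 7p = p - 10 gives the equilibrium p* = 40, q* = 30.
Since 21 < 40, the ceiling is binding.
At p = 21: qd = 310 - 7·21 = 163 and qs = 21 - 10 = 11.
The quantity actually transacted is the short side, supply: 11.

11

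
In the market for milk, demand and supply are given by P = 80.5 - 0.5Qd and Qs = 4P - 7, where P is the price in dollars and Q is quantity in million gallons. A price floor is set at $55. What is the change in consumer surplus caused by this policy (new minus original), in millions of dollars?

-2106

Rearranging demand gives Qd = 161 - 2P. Equilibrium: 161 - 2P = 4P - 7, so 168 = 6P and P* = 28, Q* = 105.
The floor of 55 is above the equilibrium price 28, so it binds.
At P = 55: Qd = 161 - 2·55 = 51 and Qs = 4·55 - 7 = 213.
Consumer surplus without the control is ½ · (80.5 - 28) · 105 = 2756.25.
With the floor, consumers buy 51 units at 55, so CS = ½ · (80.5 - 55) · 51 = 650.25.
Change in consumer surplus = 650.25 - 2756.25 = -2106.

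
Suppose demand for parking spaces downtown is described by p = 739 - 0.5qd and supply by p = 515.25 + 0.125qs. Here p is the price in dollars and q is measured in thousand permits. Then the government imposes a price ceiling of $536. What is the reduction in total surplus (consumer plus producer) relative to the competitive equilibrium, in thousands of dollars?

11520

Rearranging demand gives qd = 1478 - 2p; rearranging supply gives qs = 8p - 4122. Setting quantity demanded equal to quantity supplied, 1478 - 2p = 8p - 4122, gives p* = 560 and q* = 358.
Since 536 < 560, the ceiling is binding.
At p = 536: qd = 1478 - 2·536 = 406 and qs = 8·536 - 4122 = 166.
Quantity traded falls to 166. At q = 166 the demand price is (1478 - 166)/2 = 656 and the supply price is (4122 + 166)/8 = 536.
Deadweight loss = ½ · (656 - 536) · (358 - 166) = ½ · 120 · 192 = 11520.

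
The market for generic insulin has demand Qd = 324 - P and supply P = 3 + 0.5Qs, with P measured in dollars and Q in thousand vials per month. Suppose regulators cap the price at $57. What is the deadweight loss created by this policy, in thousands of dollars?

8427

Rearranging supply gives Qs = 2P - 6. Without the control the market clears where 324 - P = 2P - 6, i.e. P* = 110 and Q* = 214.
Because the ceiling (57) lies below the market-clearing price, it is binding.
At P = 57: Qd = 324 - 57 = 267 and Qs = 2·57 - 6 = 108.
Quantity traded falls to 108. At Q = 108 the demand price is 324 - 108 = 216 and the supply price is (6 + 108)/2 = 57.
Deadweight loss = ½ · (216 - 57) · (214 - 108) = ½ · 159 · 106 = 8427.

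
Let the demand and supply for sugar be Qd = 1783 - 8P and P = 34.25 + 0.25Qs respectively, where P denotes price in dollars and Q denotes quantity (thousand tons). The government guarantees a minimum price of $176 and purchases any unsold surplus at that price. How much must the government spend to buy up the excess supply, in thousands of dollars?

33792

Rearranging supply gives Qs = 4P - 137. Equilibrium: 1783 - 8P = 4P - 137, so 1920 = 12P and P* = 160, Q* = 503.
Because the floor (176) lies above the market-clearing price, it is binding.
At P = 176: Qd = 1783 - 8·176 = 375 and Qs = 4·176 - 137 = 567.
Surplus = Qs - Qd = 192.
Government expenditure = surplus × support price = 192 × 176 = 33792.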